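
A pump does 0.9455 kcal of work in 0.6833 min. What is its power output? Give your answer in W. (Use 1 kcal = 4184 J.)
Convert to SI: W = 3955.97 J, t = 40.998 s
P = W/t = 3955.97/40.998 = 96.49 W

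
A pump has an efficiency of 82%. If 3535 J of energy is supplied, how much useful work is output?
W_out = η·W_in = 0.82·3535 = 2898.7 J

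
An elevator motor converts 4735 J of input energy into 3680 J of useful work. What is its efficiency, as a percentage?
η = W_out/W_in = 3680/4735 = 77.72%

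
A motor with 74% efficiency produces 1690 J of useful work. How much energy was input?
W_in = W_out/η = 1690/0.74 = 2284 J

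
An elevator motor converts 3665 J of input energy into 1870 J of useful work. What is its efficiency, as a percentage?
η = W_out/W_in = 1870/3665 = 51.02%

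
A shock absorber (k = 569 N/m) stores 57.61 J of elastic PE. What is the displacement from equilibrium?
x = √(2·PE/k) = √(2·57.61/569) = 0.45 m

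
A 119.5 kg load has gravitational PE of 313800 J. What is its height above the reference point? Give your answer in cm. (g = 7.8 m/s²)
h = PE/(mg) = 313800/(119.5·7.8) = 336.659 m = 33670 cm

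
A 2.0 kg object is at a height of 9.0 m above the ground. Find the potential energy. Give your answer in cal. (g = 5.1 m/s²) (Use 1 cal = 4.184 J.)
PE = mgh = (2.0)(5.1)(9.0) = 91.8 J = 21.94 cal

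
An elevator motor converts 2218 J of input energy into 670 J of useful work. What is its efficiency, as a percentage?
η = W_out/W_in = 670/2218 = 30.21%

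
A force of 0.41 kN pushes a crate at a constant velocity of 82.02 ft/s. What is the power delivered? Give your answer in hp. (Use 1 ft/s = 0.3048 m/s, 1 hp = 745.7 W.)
Convert to SI: F = 410.0 N, v = 24.9997 m/s
P = Fv = (410.0)(24.9997) = 10249.9 W = 13.75 hp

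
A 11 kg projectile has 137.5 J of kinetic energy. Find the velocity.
v = √(2·KE/m) = √(2·137.5/11) = 5.0 m/s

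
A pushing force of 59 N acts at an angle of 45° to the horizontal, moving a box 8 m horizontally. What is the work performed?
W = F·d·cosθ = (59)(8)cos(45°) = 333.8 J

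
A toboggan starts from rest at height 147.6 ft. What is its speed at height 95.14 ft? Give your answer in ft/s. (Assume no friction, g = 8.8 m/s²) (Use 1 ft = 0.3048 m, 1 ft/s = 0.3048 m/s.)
Convert to SI: h₁−h₂ = 15.9898 m
mgh₁ = mgh₂ + ½mv² ⇒ v = √(2g(h₁−h₂)) = √(2·8.8·15.9898) = 16.7756 m/s = 55.04 ft/s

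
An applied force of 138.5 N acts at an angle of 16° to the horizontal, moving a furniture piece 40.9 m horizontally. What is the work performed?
W = F·d·cosθ = (138.5)(40.9)cos(16°) = 5445 J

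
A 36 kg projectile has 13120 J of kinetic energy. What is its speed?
v = √(2·KE/m) = √(2·13120/36) = 27.0 m/s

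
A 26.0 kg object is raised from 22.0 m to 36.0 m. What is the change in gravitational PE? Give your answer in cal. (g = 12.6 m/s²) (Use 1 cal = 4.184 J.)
ΔPE = mgΔh = (26.0)(12.6)(14.0) = 4586.4 J = 1096 cal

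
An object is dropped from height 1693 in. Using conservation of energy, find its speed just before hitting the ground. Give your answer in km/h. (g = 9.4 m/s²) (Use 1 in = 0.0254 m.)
Convert to SI: h = 43.0022 m
mgh = ½mv² ⇒ v = √(2gh) = √(2·9.4·43.0022) = 28.4331 m/s = 102.4 km/h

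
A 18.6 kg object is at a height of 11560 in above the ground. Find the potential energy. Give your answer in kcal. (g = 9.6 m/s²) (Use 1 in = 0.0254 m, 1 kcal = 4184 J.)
Convert to SI: m = 18.6 kg, h = 293.624 m
PE = mgh = (18.6)(9.6)(293.624) = 52429.5 J = 12.53 kcal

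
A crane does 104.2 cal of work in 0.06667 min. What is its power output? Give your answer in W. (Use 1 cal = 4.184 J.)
Convert to SI: W = 435.973 J, t = 4.0002 s
P = W/t = 435.973/4.0002 = 109.0 W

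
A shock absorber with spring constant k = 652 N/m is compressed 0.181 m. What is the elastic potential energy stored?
PE = ½kx² = ½(652)(0.181)² = 10.68 J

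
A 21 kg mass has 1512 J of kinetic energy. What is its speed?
v = √(2·KE/m) = √(2·1512/21) = 12.0 m/s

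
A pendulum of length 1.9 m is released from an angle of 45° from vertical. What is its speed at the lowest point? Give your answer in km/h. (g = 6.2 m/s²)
h = L(1 − cosθ) = 1.9(1 − cos45°) = 0.556497 m
v = √(2gh) = √(2·6.2·0.556497) = 2.62689 m/s = 9.457 km/h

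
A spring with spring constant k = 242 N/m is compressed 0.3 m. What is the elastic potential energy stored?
PE = ½kx² = ½(242)(0.3)² = 10.89 J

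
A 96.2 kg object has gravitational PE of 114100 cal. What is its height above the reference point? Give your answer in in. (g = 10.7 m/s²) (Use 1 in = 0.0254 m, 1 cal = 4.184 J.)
Convert to SI: m = 96.2 kg, PE = 477394 J
h = PE/(mg) = 477394/(96.2·10.7) = 463.787 m = 18260 in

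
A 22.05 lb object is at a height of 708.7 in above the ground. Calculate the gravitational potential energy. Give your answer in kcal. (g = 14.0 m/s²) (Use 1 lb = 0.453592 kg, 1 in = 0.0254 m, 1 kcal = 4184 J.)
Convert to SI: m = 10.0017 kg, h = 18.001 m
PE = mgh = (10.0017)(14.0)(18.001) = 2520.57 J = 0.6024 kcal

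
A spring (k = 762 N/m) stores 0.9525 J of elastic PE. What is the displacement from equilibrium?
x = √(2·PE/k) = √(2·0.9525/762) = 0.05 m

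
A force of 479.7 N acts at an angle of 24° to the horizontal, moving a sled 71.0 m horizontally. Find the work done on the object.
W = F·d·cosθ = (479.7)(71.0)cos(24°) = 31110 J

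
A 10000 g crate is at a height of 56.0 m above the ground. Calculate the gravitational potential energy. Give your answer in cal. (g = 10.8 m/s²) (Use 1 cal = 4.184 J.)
Convert to SI: m = 10.0 kg, h = 56.0 m
PE = mgh = (10.0)(10.8)(56.0) = 6048.0 J = 1446 cal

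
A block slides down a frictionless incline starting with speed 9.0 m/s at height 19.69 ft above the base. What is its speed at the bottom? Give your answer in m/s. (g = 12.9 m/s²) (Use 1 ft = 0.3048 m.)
Convert to SI: v₀ = 9.0 m/s, h = 6.00151 m
½mv₀² + mgh = ½mv² ⇒ v = √(v₀² + 2gh) = √(9.0² + 2·12.9·6.00151) = 15.36 m/s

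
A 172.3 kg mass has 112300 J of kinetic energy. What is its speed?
v = √(2·KE/m) = √(2·112300/172.3) = 36.1 m/s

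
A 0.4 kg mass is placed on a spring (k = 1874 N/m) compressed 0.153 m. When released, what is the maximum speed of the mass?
½kx² = ½mv² ⇒ v = x√(k/m) = (0.153)√(1874/0.4) = 10.47 m/s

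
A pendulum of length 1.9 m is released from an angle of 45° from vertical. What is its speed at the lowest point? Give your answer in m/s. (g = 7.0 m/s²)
h = L(1 − cosθ) = 1.9(1 − cos45°) = 0.556497 m
v = √(2gh) = √(2·7.0·0.556497) = 2.791 m/s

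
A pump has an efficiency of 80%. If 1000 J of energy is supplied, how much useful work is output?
W_out = η·W_in = 0.8·1000 = 800.0 J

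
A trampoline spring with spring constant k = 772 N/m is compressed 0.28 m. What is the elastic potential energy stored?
PE = ½kx² = ½(772)(0.28)² = 30.26 J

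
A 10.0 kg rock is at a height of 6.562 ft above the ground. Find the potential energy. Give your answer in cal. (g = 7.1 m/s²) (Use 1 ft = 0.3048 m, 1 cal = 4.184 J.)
Convert to SI: m = 10.0 kg, h = 2.0001 m
PE = mgh = (10.0)(7.1)(2.0001) = 142.007 J = 33.94 cal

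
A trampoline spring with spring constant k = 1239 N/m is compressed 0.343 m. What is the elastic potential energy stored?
PE = ½kx² = ½(1239)(0.343)² = 72.88 J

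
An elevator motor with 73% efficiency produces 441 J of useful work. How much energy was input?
W_in = W_out/η = 441/0.73 = 604.1 J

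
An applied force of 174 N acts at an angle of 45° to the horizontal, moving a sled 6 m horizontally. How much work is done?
W = F·d·cosθ = (174)(6)cos(45°) = 738.2 J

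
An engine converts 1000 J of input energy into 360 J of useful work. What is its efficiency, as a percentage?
η = W_out/W_in = 360/1000 = 36.0%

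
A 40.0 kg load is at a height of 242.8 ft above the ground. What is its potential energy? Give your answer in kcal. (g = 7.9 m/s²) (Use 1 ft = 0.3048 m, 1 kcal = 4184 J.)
Convert to SI: m = 40.0 kg, h = 74.0054 m
PE = mgh = (40.0)(7.9)(74.0054) = 23385.7 J = 5.589 kcal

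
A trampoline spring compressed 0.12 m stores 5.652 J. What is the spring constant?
k = 2·PE/x² = 2·5.652/(0.12)² = 785.0 N/m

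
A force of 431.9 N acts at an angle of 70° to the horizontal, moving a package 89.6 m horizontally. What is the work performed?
W = F·d·cosθ = (431.9)(89.6)cos(70°) = 13240 J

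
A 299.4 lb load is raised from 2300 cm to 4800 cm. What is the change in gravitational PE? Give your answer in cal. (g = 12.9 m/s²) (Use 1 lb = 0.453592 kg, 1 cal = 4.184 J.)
Convert to SI: m = 135.805 kg, Δh = 25.0 m
ΔPE = mgΔh = (135.805)(12.9)(25.0) = 43797.3 J = 10470 cal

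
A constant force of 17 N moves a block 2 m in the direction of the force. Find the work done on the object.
W = F·d = (17)(2) = 34.0 J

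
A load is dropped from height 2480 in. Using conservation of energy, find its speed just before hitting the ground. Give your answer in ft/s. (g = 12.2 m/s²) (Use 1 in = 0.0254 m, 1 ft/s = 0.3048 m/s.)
Convert to SI: h = 62.992 m
mgh = ½mv² ⇒ v = √(2gh) = √(2·12.2·62.992) = 39.2047 m/s = 128.6 ft/s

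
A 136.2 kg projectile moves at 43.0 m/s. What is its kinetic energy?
KE = ½mv² = ½(136.2)(43.0)² = 125900 J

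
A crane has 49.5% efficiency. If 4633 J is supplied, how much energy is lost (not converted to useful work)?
W_lost = W_in(1 − η) = 4633·(1 − 0.495) = 2340 J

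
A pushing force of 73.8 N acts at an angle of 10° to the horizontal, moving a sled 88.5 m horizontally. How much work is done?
W = F·d·cosθ = (73.8)(88.5)cos(10°) = 6432 J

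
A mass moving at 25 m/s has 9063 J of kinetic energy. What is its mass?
m = 2·KE/v² = 2·9063/(25)² = 29.0 kg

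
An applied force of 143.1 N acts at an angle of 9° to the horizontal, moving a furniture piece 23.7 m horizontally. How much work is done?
W = F·d·cosθ = (143.1)(23.7)cos(9°) = 3350 J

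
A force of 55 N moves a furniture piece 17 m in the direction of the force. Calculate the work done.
W = F·d = (55)(17) = 935.0 J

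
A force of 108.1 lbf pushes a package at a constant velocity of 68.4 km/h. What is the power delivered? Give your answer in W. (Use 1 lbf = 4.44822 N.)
Convert to SI: F = 480.853 N, v = 19.0 m/s
P = Fv = (480.853)(19.0) = 9136 W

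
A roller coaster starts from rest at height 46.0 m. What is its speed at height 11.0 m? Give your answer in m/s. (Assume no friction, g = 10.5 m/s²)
mgh₁ = mgh₂ + ½mv² ⇒ v = √(2g(h₁−h₂)) = √(2·10.5·35.0) = 27.11 m/s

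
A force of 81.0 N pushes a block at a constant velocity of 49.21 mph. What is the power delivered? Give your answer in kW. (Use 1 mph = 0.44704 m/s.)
Convert to SI: F = 81.0 N, v = 21.9988 m/s
P = Fv = (81.0)(21.9988) = 1781.91 W = 1.782 kW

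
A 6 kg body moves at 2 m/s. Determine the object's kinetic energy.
KE = ½mv² = ½(6)(2)² = 12.0 J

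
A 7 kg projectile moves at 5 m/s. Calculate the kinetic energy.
KE = ½mv² = ½(7)(5)² = 87.5 J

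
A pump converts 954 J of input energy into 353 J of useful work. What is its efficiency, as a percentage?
η = W_out/W_in = 353/954 = 37.0%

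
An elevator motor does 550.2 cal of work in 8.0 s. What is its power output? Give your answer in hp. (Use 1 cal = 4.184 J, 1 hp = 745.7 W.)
Convert to SI: W = 2302.04 J, t = 8.0 s
P = W/t = 2302.04/8.0 = 287.755 W = 0.3859 hp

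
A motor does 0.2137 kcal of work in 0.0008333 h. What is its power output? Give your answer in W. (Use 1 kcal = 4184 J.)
Convert to SI: W = 894.121 J, t = 2.99988 s
P = W/t = 894.121/2.99988 = 298.1 W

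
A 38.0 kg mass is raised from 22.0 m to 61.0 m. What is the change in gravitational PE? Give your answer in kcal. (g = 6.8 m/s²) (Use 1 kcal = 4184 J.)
ΔPE = mgΔh = (38.0)(6.8)(39.0) = 10077.6 J = 2.409 kcal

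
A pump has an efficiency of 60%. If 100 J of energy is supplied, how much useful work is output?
W_out = η·W_in = 0.6·100 = 60.0 J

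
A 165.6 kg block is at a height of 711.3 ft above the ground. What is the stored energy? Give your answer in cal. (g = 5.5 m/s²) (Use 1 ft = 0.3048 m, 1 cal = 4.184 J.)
Convert to SI: m = 165.6 kg, h = 216.804 m
PE = mgh = (165.6)(5.5)(216.804) = 197465 J = 47200 cal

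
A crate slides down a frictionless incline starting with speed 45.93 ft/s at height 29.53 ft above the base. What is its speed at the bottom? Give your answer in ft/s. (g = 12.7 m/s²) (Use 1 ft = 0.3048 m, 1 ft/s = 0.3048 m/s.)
Convert to SI: v₀ = 13.9995 m/s, h = 9.00074 m
½mv₀² + mgh = ½mv² ⇒ v = √(v₀² + 2gh) = √(13.9995² + 2·12.7·9.00074) = 20.6059 m/s = 67.6 ft/s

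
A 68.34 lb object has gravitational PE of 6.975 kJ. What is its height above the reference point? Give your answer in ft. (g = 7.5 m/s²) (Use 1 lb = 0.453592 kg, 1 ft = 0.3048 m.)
Convert to SI: m = 30.9985 kg, PE = 6975.0 J
h = PE/(mg) = 6975.0/(30.9985·7.5) = 30.0015 m = 98.43 ft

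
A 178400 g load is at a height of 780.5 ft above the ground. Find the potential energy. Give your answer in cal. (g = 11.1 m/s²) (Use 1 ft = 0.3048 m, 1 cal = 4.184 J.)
Convert to SI: m = 178.4 kg, h = 237.896 m
PE = mgh = (178.4)(11.1)(237.896) = 471092 J = 112600 cal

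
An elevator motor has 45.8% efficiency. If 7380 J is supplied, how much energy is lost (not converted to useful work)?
W_lost = W_in(1 − η) = 7380·(1 − 0.458) = 4000 J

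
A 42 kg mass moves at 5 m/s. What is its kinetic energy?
KE = ½mv² = ½(42)(5)² = 525.0 J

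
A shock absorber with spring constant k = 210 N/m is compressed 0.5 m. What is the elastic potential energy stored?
PE = ½kx² = ½(210)(0.5)² = 26.25 J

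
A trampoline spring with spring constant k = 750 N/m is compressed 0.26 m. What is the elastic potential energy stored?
PE = ½kx² = ½(750)(0.26)² = 25.35 J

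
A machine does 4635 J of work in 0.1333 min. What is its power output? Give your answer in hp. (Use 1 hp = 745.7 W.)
Convert to SI: W = 4635.0 J, t = 7.998 s
P = W/t = 4635.0/7.998 = 579.52 W = 0.7771 hp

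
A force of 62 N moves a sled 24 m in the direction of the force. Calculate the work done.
W = F·d = (62)(24) = 1488 J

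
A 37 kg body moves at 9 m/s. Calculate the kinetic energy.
KE = ½mv² = ½(37)(9)² = 1498.5 J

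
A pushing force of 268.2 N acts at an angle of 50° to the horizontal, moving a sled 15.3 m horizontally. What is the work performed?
W = F·d·cosθ = (268.2)(15.3)cos(50°) = 2638 J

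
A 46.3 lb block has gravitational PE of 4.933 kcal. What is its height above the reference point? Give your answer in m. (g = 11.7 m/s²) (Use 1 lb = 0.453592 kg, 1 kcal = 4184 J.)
Convert to SI: m = 21.0013 kg, PE = 20639.7 J
h = PE/(mg) = 20639.7/(21.0013·11.7) = 84.0 m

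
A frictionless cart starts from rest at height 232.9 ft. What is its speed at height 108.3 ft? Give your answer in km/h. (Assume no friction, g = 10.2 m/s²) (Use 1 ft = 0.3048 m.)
Convert to SI: h₁−h₂ = 37.9781 m
mgh₁ = mgh₂ + ½mv² ⇒ v = √(2g(h₁−h₂)) = √(2·10.2·37.9781) = 27.8344 m/s = 100.2 km/h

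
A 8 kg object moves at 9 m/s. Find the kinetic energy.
KE = ½mv² = ½(8)(9)² = 324.0 J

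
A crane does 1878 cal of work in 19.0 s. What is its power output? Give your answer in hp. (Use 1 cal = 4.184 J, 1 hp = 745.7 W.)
Convert to SI: W = 7857.55 J, t = 19.0 s
P = W/t = 7857.55/19.0 = 413.555 W = 0.5546 hp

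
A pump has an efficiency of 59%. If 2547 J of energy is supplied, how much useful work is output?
W_out = η·W_in = 0.59·2547 = 1502.73 J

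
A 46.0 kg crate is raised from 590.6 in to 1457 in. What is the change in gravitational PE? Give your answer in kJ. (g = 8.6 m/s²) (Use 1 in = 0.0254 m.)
Convert to SI: m = 46.0 kg, Δh = 22.0066 m
ΔPE = mgΔh = (46.0)(8.6)(22.0066) = 8705.8 J = 8.706 kJ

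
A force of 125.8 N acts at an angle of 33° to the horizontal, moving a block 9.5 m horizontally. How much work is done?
W = F·d·cosθ = (125.8)(9.5)cos(33°) = 1002 J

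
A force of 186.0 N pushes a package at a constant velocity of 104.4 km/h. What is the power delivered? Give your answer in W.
Convert to SI: F = 186.0 N, v = 29.0 m/s
P = Fv = (186.0)(29.0) = 5394 W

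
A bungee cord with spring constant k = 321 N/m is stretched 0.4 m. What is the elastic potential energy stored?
PE = ½kx² = ½(321)(0.4)² = 25.68 J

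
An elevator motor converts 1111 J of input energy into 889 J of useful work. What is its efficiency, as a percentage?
η = W_out/W_in = 889/1111 = 80.02%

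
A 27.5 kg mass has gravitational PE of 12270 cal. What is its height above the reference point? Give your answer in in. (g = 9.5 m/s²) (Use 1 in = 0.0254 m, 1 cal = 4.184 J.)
Convert to SI: m = 27.5 kg, PE = 51337.7 J
h = PE/(mg) = 51337.7/(27.5·9.5) = 196.508 m = 7737 in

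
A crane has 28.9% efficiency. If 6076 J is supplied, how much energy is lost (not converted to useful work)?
W_lost = W_in(1 − η) = 6076·(1 − 0.289) = 4320 J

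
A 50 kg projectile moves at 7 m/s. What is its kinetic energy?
KE = ½mv² = ½(50)(7)² = 1225.0 J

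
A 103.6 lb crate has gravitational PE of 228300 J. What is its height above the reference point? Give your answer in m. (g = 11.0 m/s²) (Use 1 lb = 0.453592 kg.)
Convert to SI: m = 46.9921 kg, PE = 228300 J
h = PE/(mg) = 228300/(46.9921·11.0) = 441.7 m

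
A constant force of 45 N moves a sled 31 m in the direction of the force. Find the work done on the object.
W = F·d = (45)(31) = 1395 J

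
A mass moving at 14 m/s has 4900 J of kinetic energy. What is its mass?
m = 2·KE/v² = 2·4900/(14)² = 50.0 kg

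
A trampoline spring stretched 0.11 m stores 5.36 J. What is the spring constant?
k = 2·PE/x² = 2·5.36/(0.11)² = 886.0 N/m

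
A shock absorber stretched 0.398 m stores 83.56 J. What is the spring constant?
k = 2·PE/x² = 2·83.56/(0.398)² = 1055 N/m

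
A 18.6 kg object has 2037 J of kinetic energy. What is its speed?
v = √(2·KE/m) = √(2·2037/18.6) = 14.8 m/s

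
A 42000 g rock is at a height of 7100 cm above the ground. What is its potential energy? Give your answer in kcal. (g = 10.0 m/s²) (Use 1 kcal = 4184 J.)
Convert to SI: m = 42.0 kg, h = 71.0 m
PE = mgh = (42.0)(10.0)(71.0) = 29820.0 J = 7.127 kcal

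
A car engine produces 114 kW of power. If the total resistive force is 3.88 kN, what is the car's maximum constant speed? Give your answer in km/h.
Convert to SI: F = 3880.0 N
P = Fv ⇒ v = P/F = 114000 W/3880.0 N = 29.3814 m/s = 105.8 km/h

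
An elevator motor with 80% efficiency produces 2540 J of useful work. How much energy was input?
W_in = W_out/η = 2540/0.8 = 3175 J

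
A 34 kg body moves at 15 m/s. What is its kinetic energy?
KE = ½mv² = ½(34)(15)² = 3825.0 J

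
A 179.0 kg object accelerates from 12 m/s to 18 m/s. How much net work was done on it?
W = ΔKE = ½m(v₂² − v₁²) = ½(179.0)(18² − 12²) = 16110.0 J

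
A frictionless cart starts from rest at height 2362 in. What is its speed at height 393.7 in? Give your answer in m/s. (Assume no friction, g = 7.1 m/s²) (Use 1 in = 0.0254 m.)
Convert to SI: h₁−h₂ = 49.9948 m
mgh₁ = mgh₂ + ½mv² ⇒ v = √(2g(h₁−h₂)) = √(2·7.1·49.9948) = 26.64 m/s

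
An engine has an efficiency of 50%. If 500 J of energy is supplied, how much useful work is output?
W_out = η·W_in = 0.5·500 = 250.0 J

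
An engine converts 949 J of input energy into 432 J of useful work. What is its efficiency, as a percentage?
η = W_out/W_in = 432/949 = 45.52%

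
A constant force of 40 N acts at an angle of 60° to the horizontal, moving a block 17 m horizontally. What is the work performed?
W = F·d·cosθ = (40)(17)cos(60°) = 340.0 J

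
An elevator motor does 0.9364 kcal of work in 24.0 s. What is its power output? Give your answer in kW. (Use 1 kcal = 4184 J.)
Convert to SI: W = 3917.9 J, t = 24.0 s
P = W/t = 3917.9/24.0 = 163.246 W = 0.1632 kW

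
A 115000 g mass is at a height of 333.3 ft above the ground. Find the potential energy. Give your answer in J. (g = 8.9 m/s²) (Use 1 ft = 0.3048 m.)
Convert to SI: m = 115.0 kg, h = 101.59 m
PE = mgh = (115.0)(8.9)(101.59) = 104000 J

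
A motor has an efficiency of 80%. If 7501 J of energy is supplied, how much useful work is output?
W_out = η·W_in = 0.8·7501 = 6000.8 J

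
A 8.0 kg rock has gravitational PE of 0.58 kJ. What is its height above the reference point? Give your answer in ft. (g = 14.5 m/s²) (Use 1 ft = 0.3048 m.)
Convert to SI: m = 8.0 kg, PE = 580.0 J
h = PE/(mg) = 580.0/(8.0·14.5) = 5.0 m = 16.4 ft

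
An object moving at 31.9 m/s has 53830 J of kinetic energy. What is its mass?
m = 2·KE/v² = 2·53830/(31.9)² = 105.8 kg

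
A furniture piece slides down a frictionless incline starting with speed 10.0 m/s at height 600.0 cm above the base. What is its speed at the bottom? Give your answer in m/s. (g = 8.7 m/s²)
Convert to SI: v₀ = 10.0 m/s, h = 6.0 m
½mv₀² + mgh = ½mv² ⇒ v = √(v₀² + 2gh) = √(10.0² + 2·8.7·6.0) = 14.3 m/s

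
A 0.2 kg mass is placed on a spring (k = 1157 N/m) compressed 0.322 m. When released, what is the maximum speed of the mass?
½kx² = ½mv² ⇒ v = x√(k/m) = (0.322)√(1157/0.2) = 24.49 m/s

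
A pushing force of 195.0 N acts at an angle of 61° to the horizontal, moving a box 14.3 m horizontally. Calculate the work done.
W = F·d·cosθ = (195.0)(14.3)cos(61°) = 1352 J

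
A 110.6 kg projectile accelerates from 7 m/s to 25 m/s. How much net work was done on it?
W = ΔKE = ½m(v₂² − v₁²) = ½(110.6)(25² − 7²) = 31852.8 J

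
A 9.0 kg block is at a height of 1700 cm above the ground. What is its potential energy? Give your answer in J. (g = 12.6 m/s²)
Convert to SI: m = 9.0 kg, h = 17.0 m
PE = mgh = (9.0)(12.6)(17.0) = 1928 J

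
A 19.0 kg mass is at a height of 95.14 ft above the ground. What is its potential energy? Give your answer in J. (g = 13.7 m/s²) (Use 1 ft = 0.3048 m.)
Convert to SI: m = 19.0 kg, h = 28.9987 m
PE = mgh = (19.0)(13.7)(28.9987) = 7548 J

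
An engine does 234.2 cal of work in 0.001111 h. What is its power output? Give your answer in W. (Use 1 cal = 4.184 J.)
Convert to SI: W = 979.893 J, t = 3.9996 s
P = W/t = 979.893/3.9996 = 245.0 W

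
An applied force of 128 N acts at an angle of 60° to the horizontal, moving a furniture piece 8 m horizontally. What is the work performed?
W = F·d·cosθ = (128)(8)cos(60°) = 512.0 J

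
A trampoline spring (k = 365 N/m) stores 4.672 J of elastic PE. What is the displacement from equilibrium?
x = √(2·PE/k) = √(2·4.672/365) = 0.16 m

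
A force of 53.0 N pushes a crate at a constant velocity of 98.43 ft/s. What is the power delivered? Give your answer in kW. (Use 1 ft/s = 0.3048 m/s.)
Convert to SI: F = 53.0 N, v = 30.0015 m/s
P = Fv = (53.0)(30.0015) = 1590.08 W = 1.59 kW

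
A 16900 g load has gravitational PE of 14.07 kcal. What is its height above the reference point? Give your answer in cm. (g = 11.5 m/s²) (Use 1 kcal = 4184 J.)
Convert to SI: m = 16.9 kg, PE = 58868.9 J
h = PE/(mg) = 58868.9/(16.9·11.5) = 302.901 m = 30290 cm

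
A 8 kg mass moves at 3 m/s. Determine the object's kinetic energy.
KE = ½mv² = ½(8)(3)² = 36.0 J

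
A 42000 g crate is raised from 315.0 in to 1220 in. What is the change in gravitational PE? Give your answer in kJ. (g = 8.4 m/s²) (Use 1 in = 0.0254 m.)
Convert to SI: m = 42.0 kg, Δh = 22.987 m
ΔPE = mgΔh = (42.0)(8.4)(22.987) = 8109.81 J = 8.11 kJ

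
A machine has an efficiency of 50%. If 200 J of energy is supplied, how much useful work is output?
W_out = η·W_in = 0.5·200 = 100.0 J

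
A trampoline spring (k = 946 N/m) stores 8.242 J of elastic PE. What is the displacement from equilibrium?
x = √(2·PE/k) = √(2·8.242/946) = 0.132 m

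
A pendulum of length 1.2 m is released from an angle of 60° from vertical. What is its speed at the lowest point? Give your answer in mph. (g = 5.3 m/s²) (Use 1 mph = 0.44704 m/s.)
h = L(1 − cosθ) = 1.2(1 − cos60°) = 0.6 m
v = √(2gh) = √(2·5.3·0.6) = 2.5219 m/s = 5.641 mph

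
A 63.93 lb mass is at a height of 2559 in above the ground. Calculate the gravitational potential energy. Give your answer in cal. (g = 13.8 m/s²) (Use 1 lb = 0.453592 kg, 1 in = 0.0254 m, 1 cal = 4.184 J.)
Convert to SI: m = 28.9981 kg, h = 64.9986 m
PE = mgh = (28.9981)(13.8)(64.9986) = 26010.8 J = 6217 cal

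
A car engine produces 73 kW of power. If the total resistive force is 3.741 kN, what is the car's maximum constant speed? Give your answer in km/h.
Convert to SI: F = 3741.0 N
P = Fv ⇒ v = P/F = 73000 W/3741.0 N = 19.5135 m/s = 70.25 km/h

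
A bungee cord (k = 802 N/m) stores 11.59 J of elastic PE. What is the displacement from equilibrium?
x = √(2·PE/k) = √(2·11.59/802) = 0.17 m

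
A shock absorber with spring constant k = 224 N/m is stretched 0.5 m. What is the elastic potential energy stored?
PE = ½kx² = ½(224)(0.5)² = 28.0 J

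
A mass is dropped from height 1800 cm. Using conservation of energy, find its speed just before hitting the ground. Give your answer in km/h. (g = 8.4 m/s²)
Convert to SI: h = 18.0 m
mgh = ½mv² ⇒ v = √(2gh) = √(2·8.4·18.0) = 17.3897 m/s = 62.6 km/h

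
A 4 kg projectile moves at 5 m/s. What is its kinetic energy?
KE = ½mv² = ½(4)(5)² = 50.0 J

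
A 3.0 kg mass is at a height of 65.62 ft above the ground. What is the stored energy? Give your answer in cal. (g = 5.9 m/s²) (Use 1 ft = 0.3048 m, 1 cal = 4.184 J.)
Convert to SI: m = 3.0 kg, h = 20.001 m
PE = mgh = (3.0)(5.9)(20.001) = 354.017 J = 84.61 cal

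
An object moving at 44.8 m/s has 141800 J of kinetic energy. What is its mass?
m = 2·KE/v² = 2·141800/(44.8)² = 141.3 kg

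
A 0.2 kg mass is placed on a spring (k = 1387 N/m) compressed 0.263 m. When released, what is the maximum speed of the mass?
½kx² = ½mv² ⇒ v = x√(k/m) = (0.263)√(1387/0.2) = 21.9 m/s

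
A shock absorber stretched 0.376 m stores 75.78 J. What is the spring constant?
k = 2·PE/x² = 2·75.78/(0.376)² = 1072 N/m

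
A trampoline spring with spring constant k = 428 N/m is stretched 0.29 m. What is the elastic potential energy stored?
PE = ½kx² = ½(428)(0.29)² = 18.0 J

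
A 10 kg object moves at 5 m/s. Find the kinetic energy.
KE = ½mv² = ½(10)(5)² = 125.0 J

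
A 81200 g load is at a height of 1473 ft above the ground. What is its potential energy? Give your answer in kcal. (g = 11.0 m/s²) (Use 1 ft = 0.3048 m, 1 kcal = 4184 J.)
Convert to SI: m = 81.2 kg, h = 448.97 m
PE = mgh = (81.2)(11.0)(448.97) = 401020 J = 95.85 kcal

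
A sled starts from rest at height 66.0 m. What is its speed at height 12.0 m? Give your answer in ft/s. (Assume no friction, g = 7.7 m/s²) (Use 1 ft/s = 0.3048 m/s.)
mgh₁ = mgh₂ + ½mv² ⇒ v = √(2g(h₁−h₂)) = √(2·7.7·54.0) = 28.8375 m/s = 94.61 ft/s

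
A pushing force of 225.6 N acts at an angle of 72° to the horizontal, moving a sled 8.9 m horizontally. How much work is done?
W = F·d·cosθ = (225.6)(8.9)cos(72°) = 620.5 J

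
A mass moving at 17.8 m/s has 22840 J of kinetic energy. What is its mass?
m = 2·KE/v² = 2·22840/(17.8)² = 144.2 kg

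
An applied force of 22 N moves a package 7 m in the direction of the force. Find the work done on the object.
W = F·d = (22)(7) = 154.0 J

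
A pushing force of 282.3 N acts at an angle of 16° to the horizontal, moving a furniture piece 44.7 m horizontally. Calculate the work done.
W = F·d·cosθ = (282.3)(44.7)cos(16°) = 12130 J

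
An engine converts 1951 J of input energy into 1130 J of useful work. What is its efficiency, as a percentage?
η = W_out/W_in = 1130/1951 = 57.92%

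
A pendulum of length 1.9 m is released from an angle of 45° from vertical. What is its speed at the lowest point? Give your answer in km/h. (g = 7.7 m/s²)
h = L(1 − cosθ) = 1.9(1 − cos45°) = 0.556497 m
v = √(2gh) = √(2·7.7·0.556497) = 2.92747 m/s = 10.54 km/h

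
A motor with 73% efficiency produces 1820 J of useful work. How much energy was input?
W_in = W_out/η = 1820/0.73 = 2493 J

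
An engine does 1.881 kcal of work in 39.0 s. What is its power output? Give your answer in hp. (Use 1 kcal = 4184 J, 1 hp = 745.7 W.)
Convert to SI: W = 7870.1 J, t = 39.0 s
P = W/t = 7870.1/39.0 = 201.798 W = 0.2706 hp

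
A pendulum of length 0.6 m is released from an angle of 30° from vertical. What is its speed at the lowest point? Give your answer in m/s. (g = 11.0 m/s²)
h = L(1 − cosθ) = 0.6(1 − cos30°) = 0.0803848 m
v = √(2gh) = √(2·11.0·0.0803848) = 1.33 m/s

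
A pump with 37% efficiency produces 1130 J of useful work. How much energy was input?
W_in = W_out/η = 1130/0.37 = 3054 J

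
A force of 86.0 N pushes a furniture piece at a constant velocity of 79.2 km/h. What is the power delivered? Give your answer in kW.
Convert to SI: F = 86.0 N, v = 22.0 m/s
P = Fv = (86.0)(22.0) = 1892.0 W = 1.892 kW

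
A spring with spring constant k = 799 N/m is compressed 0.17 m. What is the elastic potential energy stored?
PE = ½kx² = ½(799)(0.17)² = 11.55 J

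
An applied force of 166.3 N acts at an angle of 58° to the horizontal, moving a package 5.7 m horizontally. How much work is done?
W = F·d·cosθ = (166.3)(5.7)cos(58°) = 502.3 J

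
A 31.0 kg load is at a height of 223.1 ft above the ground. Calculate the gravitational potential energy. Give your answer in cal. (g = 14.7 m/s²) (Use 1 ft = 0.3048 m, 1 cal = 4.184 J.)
Convert to SI: m = 31.0 kg, h = 68.0009 m
PE = mgh = (31.0)(14.7)(68.0009) = 30988.0 J = 7406 cal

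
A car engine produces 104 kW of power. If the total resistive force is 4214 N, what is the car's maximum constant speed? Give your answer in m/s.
P = Fv ⇒ v = P/F = 104000 W/4214.0 N = 24.68 m/s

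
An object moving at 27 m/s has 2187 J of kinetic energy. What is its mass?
m = 2·KE/v² = 2·2187/(27)² = 6.0 kg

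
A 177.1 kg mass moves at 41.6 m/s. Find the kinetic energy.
KE = ½mv² = ½(177.1)(41.6)² = 153200 J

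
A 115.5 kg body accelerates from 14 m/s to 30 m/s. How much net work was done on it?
W = ΔKE = ½m(v₂² − v₁²) = ½(115.5)(30² − 14²) = 40656.0 J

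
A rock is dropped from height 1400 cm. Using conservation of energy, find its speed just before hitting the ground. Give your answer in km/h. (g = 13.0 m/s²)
Convert to SI: h = 14.0 m
mgh = ½mv² ⇒ v = √(2gh) = √(2·13.0·14.0) = 19.0788 m/s = 68.68 km/h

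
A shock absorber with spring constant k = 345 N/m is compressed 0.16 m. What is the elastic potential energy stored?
PE = ½kx² = ½(345)(0.16)² = 4.416 J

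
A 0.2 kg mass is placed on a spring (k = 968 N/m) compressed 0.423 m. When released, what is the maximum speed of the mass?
½kx² = ½mv² ⇒ v = x√(k/m) = (0.423)√(968/0.2) = 29.43 m/s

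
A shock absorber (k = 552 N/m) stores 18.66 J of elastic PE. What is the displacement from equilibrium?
x = √(2·PE/k) = √(2·18.66/552) = 0.26 m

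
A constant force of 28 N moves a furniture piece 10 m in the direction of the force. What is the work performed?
W = F·d = (28)(10) = 280.0 J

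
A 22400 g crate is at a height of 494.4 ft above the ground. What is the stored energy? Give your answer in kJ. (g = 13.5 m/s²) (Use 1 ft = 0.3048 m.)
Convert to SI: m = 22.4 kg, h = 150.693 m
PE = mgh = (22.4)(13.5)(150.693) = 45569.6 J = 45.57 kJ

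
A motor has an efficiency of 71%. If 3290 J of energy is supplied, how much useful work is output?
W_out = η·W_in = 0.71·3290 = 2335.9 J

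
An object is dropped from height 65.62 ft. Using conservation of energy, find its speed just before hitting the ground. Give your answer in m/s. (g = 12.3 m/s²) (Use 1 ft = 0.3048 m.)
Convert to SI: h = 20.001 m
mgh = ½mv² ⇒ v = √(2gh) = √(2·12.3·20.001) = 22.18 m/s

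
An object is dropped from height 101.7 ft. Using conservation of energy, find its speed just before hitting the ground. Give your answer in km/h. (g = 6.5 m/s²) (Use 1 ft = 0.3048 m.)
Convert to SI: h = 30.9982 m
mgh = ½mv² ⇒ v = √(2gh) = √(2·6.5·30.9982) = 20.0743 m/s = 72.27 km/h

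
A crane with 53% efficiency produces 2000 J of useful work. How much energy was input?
W_in = W_out/η = 2000/0.53 = 3774 J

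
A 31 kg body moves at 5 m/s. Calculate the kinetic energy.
KE = ½mv² = ½(31)(5)² = 387.5 J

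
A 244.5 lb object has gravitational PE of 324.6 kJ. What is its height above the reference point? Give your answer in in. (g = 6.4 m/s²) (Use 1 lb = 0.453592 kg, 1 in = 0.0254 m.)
Convert to SI: m = 110.903 kg, PE = 324600 J
h = PE/(mg) = 324600/(110.903·6.4) = 457.324 m = 18000 in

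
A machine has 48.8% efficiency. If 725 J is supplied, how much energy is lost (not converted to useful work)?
W_lost = W_in(1 − η) = 725·(1 − 0.488) = 371.2 J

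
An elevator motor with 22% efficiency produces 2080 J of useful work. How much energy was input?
W_in = W_out/η = 2080/0.22 = 9455 J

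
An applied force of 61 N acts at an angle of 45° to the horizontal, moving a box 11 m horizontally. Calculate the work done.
W = F·d·cosθ = (61)(11)cos(45°) = 474.5 J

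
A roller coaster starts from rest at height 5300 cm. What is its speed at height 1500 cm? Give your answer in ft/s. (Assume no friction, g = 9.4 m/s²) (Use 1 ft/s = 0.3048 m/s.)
Convert to SI: h₁−h₂ = 38.0 m
mgh₁ = mgh₂ + ½mv² ⇒ v = √(2g(h₁−h₂)) = √(2·9.4·38.0) = 26.7283 m/s = 87.69 ft/s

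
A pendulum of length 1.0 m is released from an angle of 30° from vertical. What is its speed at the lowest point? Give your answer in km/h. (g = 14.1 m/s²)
h = L(1 − cosθ) = 1.0(1 − cos30°) = 0.133975 m
v = √(2gh) = √(2·14.1·0.133975) = 1.94373 m/s = 6.997 km/h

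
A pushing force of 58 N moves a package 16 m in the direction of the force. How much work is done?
W = F·d = (58)(16) = 928.0 J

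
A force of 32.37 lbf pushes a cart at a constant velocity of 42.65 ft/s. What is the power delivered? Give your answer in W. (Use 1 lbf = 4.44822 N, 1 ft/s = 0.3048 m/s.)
Convert to SI: F = 143.989 N, v = 12.9997 m/s
P = Fv = (143.989)(12.9997) = 1872 W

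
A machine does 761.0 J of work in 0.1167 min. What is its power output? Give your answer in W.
Convert to SI: W = 761.0 J, t = 7.002 s
P = W/t = 761.0/7.002 = 108.7 W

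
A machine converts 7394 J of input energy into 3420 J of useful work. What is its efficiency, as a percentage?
η = W_out/W_in = 3420/7394 = 46.25%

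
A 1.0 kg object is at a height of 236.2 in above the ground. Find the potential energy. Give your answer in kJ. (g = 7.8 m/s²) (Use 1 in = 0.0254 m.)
Convert to SI: m = 1.0 kg, h = 5.99948 m
PE = mgh = (1.0)(7.8)(5.99948) = 46.7959 J = 0.0468 kJ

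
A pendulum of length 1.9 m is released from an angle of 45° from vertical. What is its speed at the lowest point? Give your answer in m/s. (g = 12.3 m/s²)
h = L(1 − cosθ) = 1.9(1 − cos45°) = 0.556497 m
v = √(2gh) = √(2·12.3·0.556497) = 3.7 m/s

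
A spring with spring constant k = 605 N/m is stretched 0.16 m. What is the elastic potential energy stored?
PE = ½kx² = ½(605)(0.16)² = 7.744 J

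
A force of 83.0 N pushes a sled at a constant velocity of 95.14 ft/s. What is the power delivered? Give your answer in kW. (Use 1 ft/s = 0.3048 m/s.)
Convert to SI: F = 83.0 N, v = 28.9987 m/s
P = Fv = (83.0)(28.9987) = 2406.89 W = 2.407 kW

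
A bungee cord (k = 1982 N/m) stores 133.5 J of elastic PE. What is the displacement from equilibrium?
x = √(2·PE/k) = √(2·133.5/1982) = 0.367 m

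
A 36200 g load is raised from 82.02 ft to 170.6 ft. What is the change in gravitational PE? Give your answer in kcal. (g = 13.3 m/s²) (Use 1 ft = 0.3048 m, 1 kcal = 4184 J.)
Convert to SI: m = 36.2 kg, Δh = 26.9992 m
ΔPE = mgΔh = (36.2)(13.3)(26.9992) = 12999.0 J = 3.107 kcal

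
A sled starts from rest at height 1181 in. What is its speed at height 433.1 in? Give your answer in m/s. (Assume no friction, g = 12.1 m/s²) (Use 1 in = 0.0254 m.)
Convert to SI: h₁−h₂ = 18.9967 m
mgh₁ = mgh₂ + ½mv² ⇒ v = √(2g(h₁−h₂)) = √(2·12.1·18.9967) = 21.44 m/s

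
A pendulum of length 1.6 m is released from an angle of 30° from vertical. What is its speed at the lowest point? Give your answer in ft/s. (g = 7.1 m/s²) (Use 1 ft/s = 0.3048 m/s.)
h = L(1 − cosθ) = 1.6(1 − cos30°) = 0.214359 m
v = √(2gh) = √(2·7.1·0.214359) = 1.74468 m/s = 5.724 ft/s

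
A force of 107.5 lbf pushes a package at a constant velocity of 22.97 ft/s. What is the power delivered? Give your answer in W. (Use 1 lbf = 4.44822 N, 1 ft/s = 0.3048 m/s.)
Convert to SI: F = 478.184 N, v = 7.00126 m/s
P = Fv = (478.184)(7.00126) = 3348 W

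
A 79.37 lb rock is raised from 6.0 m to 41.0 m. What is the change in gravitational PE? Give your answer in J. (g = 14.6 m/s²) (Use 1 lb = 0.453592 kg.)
Convert to SI: m = 36.0016 kg, Δh = 35.0 m
ΔPE = mgΔh = (36.0016)(14.6)(35.0) = 18400 J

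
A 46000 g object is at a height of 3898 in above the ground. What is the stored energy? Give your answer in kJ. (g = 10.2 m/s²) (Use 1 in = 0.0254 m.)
Convert to SI: m = 46.0 kg, h = 99.0092 m
PE = mgh = (46.0)(10.2)(99.0092) = 46455.1 J = 46.46 kJ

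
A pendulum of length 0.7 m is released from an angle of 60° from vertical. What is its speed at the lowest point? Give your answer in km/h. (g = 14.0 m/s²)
h = L(1 − cosθ) = 0.7(1 − cos60°) = 0.35 m
v = √(2gh) = √(2·14.0·0.35) = 3.1305 m/s = 11.27 km/h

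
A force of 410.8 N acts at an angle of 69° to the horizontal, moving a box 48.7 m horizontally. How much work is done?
W = F·d·cosθ = (410.8)(48.7)cos(69°) = 7169 J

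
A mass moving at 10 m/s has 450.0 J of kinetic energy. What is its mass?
m = 2·KE/v² = 2·450.0/(10)² = 9.0 kg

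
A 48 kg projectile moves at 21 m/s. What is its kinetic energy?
KE = ½mv² = ½(48)(21)² = 10584.0 J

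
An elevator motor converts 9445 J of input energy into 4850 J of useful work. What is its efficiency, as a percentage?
η = W_out/W_in = 4850/9445 = 51.35%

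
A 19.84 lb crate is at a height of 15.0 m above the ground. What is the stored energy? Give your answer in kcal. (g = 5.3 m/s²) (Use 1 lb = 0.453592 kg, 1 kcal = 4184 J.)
Convert to SI: m = 8.99927 kg, h = 15.0 m
PE = mgh = (8.99927)(5.3)(15.0) = 715.442 J = 0.171 kcal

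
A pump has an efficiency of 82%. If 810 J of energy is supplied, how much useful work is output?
W_out = η·W_in = 0.82·810 = 664.2 J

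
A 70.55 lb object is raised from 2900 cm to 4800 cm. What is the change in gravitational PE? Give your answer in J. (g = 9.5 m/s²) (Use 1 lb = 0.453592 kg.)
Convert to SI: m = 32.0009 kg, Δh = 19.0 m
ΔPE = mgΔh = (32.0009)(9.5)(19.0) = 5776 J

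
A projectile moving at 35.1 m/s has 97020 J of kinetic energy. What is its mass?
m = 2·KE/v² = 2·97020/(35.1)² = 157.5 kg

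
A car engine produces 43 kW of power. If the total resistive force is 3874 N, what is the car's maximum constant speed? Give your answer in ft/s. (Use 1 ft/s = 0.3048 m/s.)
P = Fv ⇒ v = P/F = 43000 W/3874.0 N = 11.0996 m/s = 36.42 ft/s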